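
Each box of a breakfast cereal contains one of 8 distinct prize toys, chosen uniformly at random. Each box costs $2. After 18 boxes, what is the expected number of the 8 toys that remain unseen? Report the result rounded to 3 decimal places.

0.723

For each toy, P(unseen after 18) = (7/8)^18 = 0.0904.
By linearity of expectation, E[unseen] = 8·(7/8)^18 = 0.7232.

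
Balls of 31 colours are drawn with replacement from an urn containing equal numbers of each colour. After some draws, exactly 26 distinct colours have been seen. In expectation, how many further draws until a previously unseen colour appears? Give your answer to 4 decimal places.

6.2000

Each draw yields a new colour with probability (31-26)/31 = 5/31, so the wait is geometric with mean 31/5.
E = 31/5 = 6.20000.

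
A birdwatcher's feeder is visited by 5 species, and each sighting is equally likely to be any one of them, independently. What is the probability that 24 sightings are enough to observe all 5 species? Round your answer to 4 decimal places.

By inclusion–exclusion over which species are missing,
P(all seen) = Σ_{j=0}^{5} (-1)^j C(5,j)((5-j)/5)^24
= 1.00000 - 0.02361 + 0.00005 - 0.00000 + 0.00000 - 0.00000
= 0.97644.

0.9764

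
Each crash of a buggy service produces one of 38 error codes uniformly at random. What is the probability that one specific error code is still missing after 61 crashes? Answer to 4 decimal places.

Each crash misses the fixed error code with probability (38-1)/38 = 37/38, independently.
P(still missing after 61) = (37/38)^61 = 0.19656.

0.1966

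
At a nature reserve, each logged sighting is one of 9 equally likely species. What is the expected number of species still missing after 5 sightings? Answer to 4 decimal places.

4.9944

For each species, P(unseen after 5) = (8/9)^5 = 0.55493.
By linearity of expectation, E[unseen] = 9·(8/9)^5 = 4.99436.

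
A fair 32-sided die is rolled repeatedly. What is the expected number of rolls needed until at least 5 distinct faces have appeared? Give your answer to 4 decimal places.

Going from k to k+1 distinct takes a geometric number of rolls with mean 32/(32-k).
Sum over k = 0,...,4: E = 32/32 + 32/31 + 32/30 + 32/29 + 32/28 = 5.34523.

5.3452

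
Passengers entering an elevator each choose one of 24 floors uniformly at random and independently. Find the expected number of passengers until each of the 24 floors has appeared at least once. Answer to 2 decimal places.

90.62

After k distinct floors have appeared, the next passenger gives a new one with probability (24-k)/24, so the expected wait for the (k+1)-th is 24/(24-k).
E[T] = 24/24 + 24/23 + 24/22 + ... + 24/2 + 24/1 = 24·H_{24}.
H_{24} = 3.776, so E[T] = 90.623.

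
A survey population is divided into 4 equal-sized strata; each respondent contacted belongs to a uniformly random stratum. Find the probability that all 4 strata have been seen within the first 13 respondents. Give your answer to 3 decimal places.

Let A_i be the event that stratum i is missing after 13 respondents. By inclusion–exclusion on the A_i,
P(all seen) = Σ_{j=0}^{4} (-1)^j C(4,j)((4-j)/4)^13
= 1.0000 - 0.0950 + 0.0007 - 0.0000 + 0.0000
= 0.9057.

0.906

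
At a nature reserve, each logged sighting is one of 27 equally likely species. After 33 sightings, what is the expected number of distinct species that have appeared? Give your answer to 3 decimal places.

19.229

For each species, P(seen in 33 sightings) = 1 - (26/27)^33 = 0.7122.
By linearity of expectation, E[distinct seen] = 27·(1 - (26/27)^33) = 19.2289.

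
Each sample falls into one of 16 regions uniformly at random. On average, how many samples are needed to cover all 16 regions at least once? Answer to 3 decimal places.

54.092

After k distinct regions have appeared, the next sample gives a new one with probability (16-k)/16, so the expected wait for the (k+1)-th is 16/(16-k).
E[T] = 16/16 + 16/15 + 16/14 + ... + 16/2 + 16/1 = 16·H_{16}.
H_{16} = 3.3807, so E[T] = 54.0917.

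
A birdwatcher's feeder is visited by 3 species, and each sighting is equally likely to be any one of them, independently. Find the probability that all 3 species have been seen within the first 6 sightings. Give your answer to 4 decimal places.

0.7407

By inclusion–exclusion over which species are missing,
P(all seen) = Σ_{j=0}^{3} (-1)^j C(3,j)((3-j)/3)^6
= 1.00000 - 0.26337 + 0.00412 - 0.00000
= 0.74074.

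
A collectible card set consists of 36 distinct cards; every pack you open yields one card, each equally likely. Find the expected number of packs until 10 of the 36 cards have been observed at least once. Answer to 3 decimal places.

11.525

Going from k to k+1 distinct takes a geometric number of packs with mean 36/(36-k).
Sum over k = 0,...,9: E = 36/36 + 36/35 + 36/34 + ... + 36/28 + 36/27 = 11.5250.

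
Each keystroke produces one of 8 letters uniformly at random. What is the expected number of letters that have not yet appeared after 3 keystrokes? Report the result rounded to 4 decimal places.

For each letter, P(unseen after 3) = (7/8)^3 = 0.66992.
By linearity of expectation, E[unseen] = 8·(7/8)^3 = 5.35938.

5.3594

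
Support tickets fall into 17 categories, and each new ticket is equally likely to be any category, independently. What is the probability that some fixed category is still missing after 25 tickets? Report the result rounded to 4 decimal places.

0.2197

Each ticket misses the fixed category with probability (17-1)/17 = 16/17, independently.
P(still missing after 25) = (16/17)^25 = 0.21967.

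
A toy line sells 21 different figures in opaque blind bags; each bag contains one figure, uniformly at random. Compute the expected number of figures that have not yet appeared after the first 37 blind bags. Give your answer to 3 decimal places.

3.453

For each figure, P(unseen after 37) = (20/21)^37 = 0.1644.
By linearity of expectation, E[unseen] = 21·(20/21)^37 = 3.4531.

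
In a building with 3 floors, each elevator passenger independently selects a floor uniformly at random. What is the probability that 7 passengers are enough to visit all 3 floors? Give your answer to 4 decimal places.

0.8258

By inclusion–exclusion over which floors are missing,
P(all seen) = Σ_{j=0}^{3} (-1)^j C(3,j)((3-j)/3)^7
= 1.00000 - 0.17558 + 0.00137 - 0.00000
= 0.82579.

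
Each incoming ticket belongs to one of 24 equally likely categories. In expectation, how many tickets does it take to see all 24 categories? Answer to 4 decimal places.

Split into phases: going from k distinct to k+1 distinct takes on average 24/(24-k) tickets.
E[T] = 24/24 + 24/23 + 24/22 + ... + 24/2 + 24/1 = 24·H_{24}.
H_{24} = 3.77596, so E[T] = 90.62300.

90.6230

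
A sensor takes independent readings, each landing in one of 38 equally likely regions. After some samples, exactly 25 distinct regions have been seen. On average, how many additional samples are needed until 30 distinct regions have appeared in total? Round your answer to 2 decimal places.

17.57

With k distinct regions already seen, the next new one takes an expected 38/(38-k) samples.
Sum over k = 25,...,29: E = 38/13 + 38/12 + 38/11 + 38/10 + 38/9 = 17.567.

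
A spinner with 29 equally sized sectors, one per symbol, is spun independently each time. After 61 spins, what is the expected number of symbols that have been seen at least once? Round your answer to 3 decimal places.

For each symbol, P(seen in 61 spins) = 1 - (28/29)^61 = 0.8824.
By linearity of expectation, E[distinct seen] = 29·(1 - (28/29)^61) = 25.5900.

25.590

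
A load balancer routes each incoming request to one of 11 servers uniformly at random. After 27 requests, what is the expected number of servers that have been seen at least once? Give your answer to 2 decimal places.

10.16

For each server, P(seen in 27 requests) = 1 - (10/11)^27 = 0.924.
By linearity of expectation, E[distinct seen] = 11·(1 - (10/11)^27) = 10.161.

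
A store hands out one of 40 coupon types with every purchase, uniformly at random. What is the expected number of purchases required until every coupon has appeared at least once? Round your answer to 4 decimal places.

171.1417

After k distinct coupons have appeared, the next purchase gives a new one with probability (40-k)/40, so the expected wait for the (k+1)-th is 40/(40-k).
E[T] = 40/40 + 40/39 + 40/38 + ... + 40/2 + 40/1 = 40·H_{40}.
H_{40} = 4.27854, so E[T] = 171.14172.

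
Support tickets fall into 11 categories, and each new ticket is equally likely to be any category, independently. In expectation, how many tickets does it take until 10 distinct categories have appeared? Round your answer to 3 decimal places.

Going from k to k+1 distinct takes a geometric number of tickets with mean 11/(11-k).
Sum over k = 0,...,9: E = 11/11 + 11/10 + 11/9 + ... + 11/3 + 11/2 = 22.2187.

22.219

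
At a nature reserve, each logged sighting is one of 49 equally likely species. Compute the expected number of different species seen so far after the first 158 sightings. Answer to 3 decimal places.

47.115

For each species, P(seen in 158 sightings) = 1 - (48/49)^158 = 0.9615.
By linearity of expectation, E[distinct seen] = 49·(1 - (48/49)^158) = 47.1149.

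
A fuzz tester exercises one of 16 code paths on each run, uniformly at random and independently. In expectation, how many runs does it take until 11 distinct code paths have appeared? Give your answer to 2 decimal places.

With k distinct code paths already seen, the next new one arrives after an expected 16/(16-k) runs.
Sum over k = 0,...,10: E = 16/16 + 16/15 + 16/14 + ... + 16/7 + 16/6 = 17.558.

17.56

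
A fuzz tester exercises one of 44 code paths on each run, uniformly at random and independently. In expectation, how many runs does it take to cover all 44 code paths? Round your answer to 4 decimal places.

After k distinct code paths have appeared, the next run gives a new one with probability (44-k)/44, so the expected wait for the (k+1)-th is 44/(44-k).
E[T] = 44/44 + 44/43 + 44/42 + ... + 44/2 + 44/1 = 44·H_{44}.
H_{44} = 4.37273, so E[T] = 192.39994.

192.3999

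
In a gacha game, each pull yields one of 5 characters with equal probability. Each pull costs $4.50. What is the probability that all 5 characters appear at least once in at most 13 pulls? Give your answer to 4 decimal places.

By inclusion–exclusion over which characters are missing,
P(all seen) = Σ_{j=0}^{5} (-1)^j C(5,j)((5-j)/5)^13
= 1.00000 - 0.27488 + 0.01306 - 0.00007 + 0.00000 - 0.00000
= 0.73812.

0.7381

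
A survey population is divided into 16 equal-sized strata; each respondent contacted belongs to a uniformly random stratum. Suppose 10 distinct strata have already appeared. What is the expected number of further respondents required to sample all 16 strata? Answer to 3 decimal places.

39.200

From k distinct to k+1 distinct takes on average 16/(16-k) respondents.
Sum over k = 10,...,15: E = 16/6 + 16/5 + 16/4 + 16/3 + 16/2 + 16/1 = 39.2000.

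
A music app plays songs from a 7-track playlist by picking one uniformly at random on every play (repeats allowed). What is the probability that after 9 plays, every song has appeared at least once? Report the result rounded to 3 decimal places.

0.058

Let A_i be the event that song i is missing after 9 plays. By inclusion–exclusion on the A_i,
P(all seen) = Σ_{j=0}^{7} (-1)^j C(7,j)((7-j)/7)^9
= 1.0000 - 1.7481 + 1.0164 - 0.2274 + 0.0171 - 0.0003 + 0.0000 - 0.0000
= 0.0577.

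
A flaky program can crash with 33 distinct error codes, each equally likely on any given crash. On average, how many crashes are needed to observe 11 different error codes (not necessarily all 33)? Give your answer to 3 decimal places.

With k distinct error codes already seen, the next new one arrives after an expected 33/(33-k) crashes.
Sum over k = 0,...,10: E = 33/33 + 33/32 + 33/31 + ... + 33/24 + 33/23 = 13.1335.

13.134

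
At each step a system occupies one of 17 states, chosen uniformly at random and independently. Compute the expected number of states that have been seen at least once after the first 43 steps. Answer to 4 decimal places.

For each state, P(seen in 43 steps) = 1 - (16/17)^43 = 0.92623.
By linearity of expectation, E[distinct seen] = 17·(1 - (16/17)^43) = 15.74598.

15.7460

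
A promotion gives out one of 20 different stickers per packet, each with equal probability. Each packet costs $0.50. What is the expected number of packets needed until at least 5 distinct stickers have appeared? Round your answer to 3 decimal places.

5.590

Going from k to k+1 distinct takes a geometric number of packets with mean 20/(20-k).
Sum over k = 0,...,4: E = 20/20 + 20/19 + 20/18 + 20/17 + 20/16 = 5.5902.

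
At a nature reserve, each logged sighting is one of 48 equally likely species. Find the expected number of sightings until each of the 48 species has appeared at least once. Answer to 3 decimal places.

214.022

The wait to go from k to k+1 distinct species is geometric with mean 48/(48-k).
E[T] = 48/48 + 48/47 + 48/46 + ... + 48/2 + 48/1 = 48·H_{48}.
H_{48} = 4.4588, so E[T] = 214.0223.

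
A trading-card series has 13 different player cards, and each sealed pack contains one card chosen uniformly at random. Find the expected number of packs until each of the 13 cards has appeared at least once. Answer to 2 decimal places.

The wait to go from k to k+1 distinct cards is geometric with mean 13/(13-k).
E[T] = 13/13 + 13/12 + 13/11 + ... + 13/2 + 13/1 = 13·H_{13}.
H_{13} = 3.180, so E[T] = 41.342.

41.34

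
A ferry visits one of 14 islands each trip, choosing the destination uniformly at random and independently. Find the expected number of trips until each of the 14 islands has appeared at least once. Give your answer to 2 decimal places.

45.52

The wait to go from k to k+1 distinct islands is geometric with mean 14/(14-k).
E[T] = 14/14 + 14/13 + 14/12 + ... + 14/2 + 14/1 = 14·H_{14}.
H_{14} = 3.252, so E[T] = 45.522.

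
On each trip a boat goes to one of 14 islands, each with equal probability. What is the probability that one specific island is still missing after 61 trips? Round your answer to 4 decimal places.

0.0109

Each trip misses the fixed island with probability (14-1)/14 = 13/14, independently.
P(still missing after 61) = (13/14)^61 = 0.01088.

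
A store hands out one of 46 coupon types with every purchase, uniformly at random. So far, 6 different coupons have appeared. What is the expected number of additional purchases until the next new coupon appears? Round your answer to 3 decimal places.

The number of purchases until the next new coupon is geometric with success probability 40/46, so its mean is 46/40.
E = 46/40 = 1.1500.

1.150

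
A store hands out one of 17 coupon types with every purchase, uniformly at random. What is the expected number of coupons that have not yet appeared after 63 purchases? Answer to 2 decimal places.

For each coupon, P(unseen after 63) = (16/17)^63 = 0.022.
By linearity of expectation, E[unseen] = 17·(16/17)^63 = 0.373.

0.37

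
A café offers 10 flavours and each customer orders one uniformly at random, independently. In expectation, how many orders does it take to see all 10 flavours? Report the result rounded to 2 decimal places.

The wait to go from k to k+1 distinct flavours is geometric with mean 10/(10-k).
E[T] = 10/10 + 10/9 + 10/8 + ... + 10/2 + 10/1 = 10·H_{10}.
H_{10} = 2.929, so E[T] = 29.290.

29.29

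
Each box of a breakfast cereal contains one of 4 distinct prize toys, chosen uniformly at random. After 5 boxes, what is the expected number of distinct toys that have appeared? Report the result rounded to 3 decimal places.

3.051

For each toy, P(seen in 5 boxes) = 1 - (3/4)^5 = 0.7627.
By linearity of expectation, E[distinct seen] = 4·(1 - (3/4)^5) = 3.0508.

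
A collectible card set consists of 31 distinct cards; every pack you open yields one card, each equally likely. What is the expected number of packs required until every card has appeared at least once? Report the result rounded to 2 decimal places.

Split into phases: going from k distinct to k+1 distinct takes on average 31/(31-k) packs.
E[T] = 31/31 + 31/30 + 31/29 + ... + 31/2 + 31/1 = 31·H_{31}.
H_{31} = 4.027, so E[T] = 124.845.

124.84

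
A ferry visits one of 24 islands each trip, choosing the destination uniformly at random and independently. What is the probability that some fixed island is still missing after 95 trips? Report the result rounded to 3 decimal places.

On each trip the fixed island fails to appear with probability 23/24.
P(still missing after 95) = (23/24)^95 = 0.0175.

0.018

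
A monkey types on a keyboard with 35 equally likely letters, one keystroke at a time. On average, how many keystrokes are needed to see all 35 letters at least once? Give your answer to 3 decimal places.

145.137

After k distinct letters have appeared, the next keystroke gives a new one with probability (35-k)/35, so the expected wait for the (k+1)-th is 35/(35-k).
E[T] = 35/35 + 35/34 + 35/33 + ... + 35/2 + 35/1 = 35·H_{35}.
H_{35} = 4.1468, so E[T] = 145.1373.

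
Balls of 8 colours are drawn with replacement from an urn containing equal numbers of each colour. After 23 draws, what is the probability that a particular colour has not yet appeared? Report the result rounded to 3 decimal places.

Each draw misses the fixed colour with probability (8-1)/8 = 7/8, independently.
P(still missing after 23) = (7/8)^23 = 0.0464.

0.046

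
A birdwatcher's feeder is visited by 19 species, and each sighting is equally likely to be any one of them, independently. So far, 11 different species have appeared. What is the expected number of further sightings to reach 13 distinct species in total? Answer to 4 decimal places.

The wait to go from k to k+1 distinct species is geometric with mean 19/(19-k).
Sum over k = 11,...,12: E = 19/8 + 19/7 = 5.08929.

5.0893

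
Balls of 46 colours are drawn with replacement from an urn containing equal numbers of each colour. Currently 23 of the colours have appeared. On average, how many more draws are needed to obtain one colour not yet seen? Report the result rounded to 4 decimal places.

2.0000

The number of draws until the next new colour is geometric with success probability 23/46, so its mean is 46/23.
E = 46/23 = 2.00000.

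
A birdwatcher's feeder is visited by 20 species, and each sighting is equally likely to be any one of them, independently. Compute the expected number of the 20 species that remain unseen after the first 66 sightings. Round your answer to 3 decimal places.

0.677

For each species, P(unseen after 66) = (19/20)^66 = 0.0339.
By linearity of expectation, E[unseen] = 20·(19/20)^66 = 0.6773.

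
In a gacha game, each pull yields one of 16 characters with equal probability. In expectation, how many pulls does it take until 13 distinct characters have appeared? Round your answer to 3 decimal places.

Going from k to k+1 distinct takes a geometric number of pulls with mean 16/(16-k).
Sum over k = 0,...,12: E = 16/16 + 16/15 + 16/14 + ... + 16/5 + 16/4 = 24.7583.

24.758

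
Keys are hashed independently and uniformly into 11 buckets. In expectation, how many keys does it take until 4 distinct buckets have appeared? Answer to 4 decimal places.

Going from k to k+1 distinct takes a geometric number of keys with mean 11/(11-k).
Sum over k = 0,...,3: E = 11/11 + 11/10 + 11/9 + 11/8 = 4.69722.

4.6972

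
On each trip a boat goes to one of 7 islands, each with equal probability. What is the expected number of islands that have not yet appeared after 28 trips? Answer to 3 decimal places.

0.093

For each island, P(unseen after 28) = (6/7)^28 = 0.0134.
By linearity of expectation, E[unseen] = 7·(6/7)^28 = 0.0935.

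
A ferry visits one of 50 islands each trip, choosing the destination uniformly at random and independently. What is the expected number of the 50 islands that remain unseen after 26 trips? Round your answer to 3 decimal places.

For each island, P(unseen after 26) = (49/50)^26 = 0.5914.
By linearity of expectation, E[unseen] = 50·(49/50)^26 = 29.5698.

29.570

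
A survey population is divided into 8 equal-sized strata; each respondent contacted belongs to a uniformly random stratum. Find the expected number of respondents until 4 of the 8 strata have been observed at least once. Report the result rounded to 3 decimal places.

With k distinct strata already seen, the next new one arrives after an expected 8/(8-k) respondents.
Sum over k = 0,...,3: E = 8/8 + 8/7 + 8/6 + 8/5 = 5.0762.

5.076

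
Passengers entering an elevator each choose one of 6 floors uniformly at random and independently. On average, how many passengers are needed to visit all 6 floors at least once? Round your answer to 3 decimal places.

After k distinct floors have appeared, the next passenger gives a new one with probability (6-k)/6, so the expected wait for the (k+1)-th is 6/(6-k).
E[T] = 6/6 + 6/5 + 6/4 + 6/3 + 6/2 + 6/1 = 6·H_{6}.
H_{6} = 2.4500, so E[T] = 14.7000.

14.700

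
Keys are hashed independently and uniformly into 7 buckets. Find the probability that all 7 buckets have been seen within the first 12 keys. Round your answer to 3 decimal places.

0.228

By inclusion–exclusion over which buckets are missing,
P(all seen) = Σ_{j=0}^{7} (-1)^j C(7,j)((7-j)/7)^12
= 1.0000 - 1.1009 + 0.3704 - 0.0424 + 0.0013 - 0.0000 + 0.0000 - 0.0000
= 0.2285.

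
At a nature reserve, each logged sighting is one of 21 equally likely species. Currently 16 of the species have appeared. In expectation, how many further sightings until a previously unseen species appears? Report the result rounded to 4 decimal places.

The number of sightings until the next new species is geometric with success probability 5/21, so its mean is 21/5.
E = 21/5 = 4.20000.

4.2000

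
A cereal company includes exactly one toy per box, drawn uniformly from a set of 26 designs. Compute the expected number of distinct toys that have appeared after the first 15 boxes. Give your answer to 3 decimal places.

11.563

For each toy, P(seen in 15 boxes) = 1 - (25/26)^15 = 0.4447.
By linearity of expectation, E[distinct seen] = 26·(1 - (25/26)^15) = 11.5631.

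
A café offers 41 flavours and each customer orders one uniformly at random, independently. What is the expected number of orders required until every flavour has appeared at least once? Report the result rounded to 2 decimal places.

176.42

Split into phases: going from k distinct to k+1 distinct takes on average 41/(41-k) orders.
E[T] = 41/41 + 41/40 + 41/39 + ... + 41/2 + 41/1 = 41·H_{41}.
H_{41} = 4.303, so E[T] = 176.420.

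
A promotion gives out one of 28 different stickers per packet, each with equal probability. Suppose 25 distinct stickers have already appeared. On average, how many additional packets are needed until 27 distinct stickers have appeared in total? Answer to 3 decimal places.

From k distinct to k+1 distinct takes on average 28/(28-k) packets.
Sum over k = 25,...,26: E = 28/3 + 28/2 = 23.3333.

23.333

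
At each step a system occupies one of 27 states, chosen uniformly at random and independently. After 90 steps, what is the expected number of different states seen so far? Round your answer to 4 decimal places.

26.0959

For each state, P(seen in 90 steps) = 1 - (26/27)^90 = 0.96651.
By linearity of expectation, E[distinct seen] = 27·(1 - (26/27)^90) = 26.09588.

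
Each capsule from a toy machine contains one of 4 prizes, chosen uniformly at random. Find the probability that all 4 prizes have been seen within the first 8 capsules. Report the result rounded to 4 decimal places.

0.6229

Let A_i be the event that prize i is missing after 8 capsules. By inclusion–exclusion on the A_i,
P(all seen) = Σ_{j=0}^{4} (-1)^j C(4,j)((4-j)/4)^8
= 1.00000 - 0.40045 + 0.02344 - 0.00006 + 0.00000
= 0.62292.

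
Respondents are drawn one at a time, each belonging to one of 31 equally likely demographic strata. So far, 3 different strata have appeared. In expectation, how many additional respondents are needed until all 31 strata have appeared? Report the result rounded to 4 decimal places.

121.7423

The wait to go from k to k+1 distinct strata is geometric with mean 31/(31-k).
Sum over k = 3,...,30: E = 31/28 + 31/27 + 31/26 + ... + 31/2 + 31/1 = 121.74230.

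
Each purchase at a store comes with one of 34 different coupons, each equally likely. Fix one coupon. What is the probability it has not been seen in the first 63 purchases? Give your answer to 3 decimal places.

Each purchase misses the fixed coupon with probability (34-1)/34 = 33/34, independently.
P(still missing after 63) = (33/34)^63 = 0.1525.

0.152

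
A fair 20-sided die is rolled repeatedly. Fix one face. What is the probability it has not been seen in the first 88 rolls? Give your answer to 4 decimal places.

On each roll the fixed face fails to appear with probability 19/20.
P(still missing after 88) = (19/20)^88 = 0.01096.

0.0110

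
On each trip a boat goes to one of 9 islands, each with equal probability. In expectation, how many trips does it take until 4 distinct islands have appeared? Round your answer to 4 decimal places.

Going from k to k+1 distinct takes a geometric number of trips with mean 9/(9-k).
Sum over k = 0,...,3: E = 9/9 + 9/8 + 9/7 + 9/6 = 4.91071.

4.9107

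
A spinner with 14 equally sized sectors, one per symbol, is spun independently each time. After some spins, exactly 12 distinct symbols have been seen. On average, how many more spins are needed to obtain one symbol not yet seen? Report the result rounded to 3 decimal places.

Each spin yields a new symbol with probability (14-12)/14 = 2/14, so the wait is geometric with mean 14/2.
E = 14/2 = 7.0000.

7.000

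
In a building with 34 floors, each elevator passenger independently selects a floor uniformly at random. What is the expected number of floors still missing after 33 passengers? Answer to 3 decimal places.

12.695

For each floor, P(unseen after 33) = (33/34)^33 = 0.3734.
By linearity of expectation, E[unseen] = 34·(33/34)^33 = 12.6951.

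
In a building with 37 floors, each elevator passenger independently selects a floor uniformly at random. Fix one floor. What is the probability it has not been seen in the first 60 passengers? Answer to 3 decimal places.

On each passenger the fixed floor fails to appear with probability 36/37.
P(still missing after 60) = (36/37)^60 = 0.1932.

0.193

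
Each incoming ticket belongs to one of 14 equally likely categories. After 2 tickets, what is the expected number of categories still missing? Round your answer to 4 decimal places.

For each category, P(unseen after 2) = (13/14)^2 = 0.86224.
By linearity of expectation, E[unseen] = 14·(13/14)^2 = 12.07143.

12.0714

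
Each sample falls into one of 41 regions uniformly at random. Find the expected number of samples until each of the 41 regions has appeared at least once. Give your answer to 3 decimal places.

The wait to go from k to k+1 distinct regions is geometric with mean 41/(41-k).
E[T] = 41/41 + 41/40 + 41/39 + ... + 41/2 + 41/1 = 41·H_{41}.
H_{41} = 4.3029, so E[T] = 176.4203.

176.420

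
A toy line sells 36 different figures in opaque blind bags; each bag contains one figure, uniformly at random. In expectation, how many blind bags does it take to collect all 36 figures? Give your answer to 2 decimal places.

The wait to go from k to k+1 distinct figures is geometric with mean 36/(36-k).
E[T] = 36/36 + 36/35 + 36/34 + ... + 36/2 + 36/1 = 36·H_{36}.
H_{36} = 4.175, so E[T] = 150.284.

150.28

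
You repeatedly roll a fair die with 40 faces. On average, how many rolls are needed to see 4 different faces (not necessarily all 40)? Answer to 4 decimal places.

4.1594

Going from k to k+1 distinct takes a geometric number of rolls with mean 40/(40-k).
Sum over k = 0,...,3: E = 40/40 + 40/39 + 40/38 + 40/37 = 4.15935.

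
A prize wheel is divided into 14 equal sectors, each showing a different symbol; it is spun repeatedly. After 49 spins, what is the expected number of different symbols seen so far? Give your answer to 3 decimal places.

13.629

For each symbol, P(seen in 49 spins) = 1 - (13/14)^49 = 0.9735.
By linearity of expectation, E[distinct seen] = 14·(1 - (13/14)^49) = 13.6293.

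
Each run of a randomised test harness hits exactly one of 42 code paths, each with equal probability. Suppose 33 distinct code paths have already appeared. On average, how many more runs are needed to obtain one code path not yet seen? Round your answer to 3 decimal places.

4.667

The number of runs until the next new code path is geometric with success probability 9/42, so its mean is 42/9.
E = 42/9 = 4.6667.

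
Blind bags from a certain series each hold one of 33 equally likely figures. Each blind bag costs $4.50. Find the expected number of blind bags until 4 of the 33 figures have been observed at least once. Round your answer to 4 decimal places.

With k distinct figures already seen, the next new one arrives after an expected 33/(33-k) blind bags.
Sum over k = 0,...,3: E = 33/33 + 33/32 + 33/31 + 33/30 = 4.19577.

4.1958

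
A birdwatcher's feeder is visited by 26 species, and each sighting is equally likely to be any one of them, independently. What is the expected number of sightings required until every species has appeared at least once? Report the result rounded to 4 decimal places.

After k distinct species have appeared, the next sighting gives a new one with probability (26-k)/26, so the expected wait for the (k+1)-th is 26/(26-k).
E[T] = 26/26 + 26/25 + 26/24 + ... + 26/2 + 26/1 = 26·H_{26}.
H_{26} = 3.85442, so E[T] = 100.21491.

100.2149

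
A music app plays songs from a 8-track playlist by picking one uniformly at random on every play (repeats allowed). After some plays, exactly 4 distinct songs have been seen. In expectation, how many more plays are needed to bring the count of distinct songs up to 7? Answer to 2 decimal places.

8.67

With k distinct songs already seen, the next new one takes an expected 8/(8-k) plays.
Sum over k = 4,...,6: E = 8/4 + 8/3 + 8/2 = 8.667.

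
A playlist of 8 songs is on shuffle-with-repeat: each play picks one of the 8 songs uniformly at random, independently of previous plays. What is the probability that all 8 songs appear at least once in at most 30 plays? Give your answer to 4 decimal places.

Let A_i be the event that song i is missing after 30 plays. By inclusion–exclusion on the A_i,
P(all seen) = Σ_{j=0}^{8} (-1)^j C(8,j)((8-j)/8)^30
= 1.00000 - 0.14566 + 0.00500 - 0.00004 + 0.00000 - 0.00000 + 0.00000 - 0.00000 + 0.00000
= 0.85930.

0.8593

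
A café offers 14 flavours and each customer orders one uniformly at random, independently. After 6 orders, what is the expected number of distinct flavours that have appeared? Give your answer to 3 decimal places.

For each flavour, P(seen in 6 orders) = 1 - (13/14)^6 = 0.3590.
By linearity of expectation, E[distinct seen] = 14·(1 - (13/14)^6) = 5.0253.

5.025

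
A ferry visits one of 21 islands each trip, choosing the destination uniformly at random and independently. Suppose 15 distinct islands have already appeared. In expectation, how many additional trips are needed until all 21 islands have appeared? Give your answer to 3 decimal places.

51.450

From k distinct to k+1 distinct takes on average 21/(21-k) trips.
Sum over k = 15,...,20: E = 21/6 + 21/5 + 21/4 + 21/3 + 21/2 + 21/1 = 51.4500.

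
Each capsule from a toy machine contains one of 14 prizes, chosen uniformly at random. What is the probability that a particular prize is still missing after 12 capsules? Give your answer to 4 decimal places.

0.4109

On each capsule the fixed prize fails to appear with probability 13/14.
P(still missing after 12) = (13/14)^12 = 0.41095.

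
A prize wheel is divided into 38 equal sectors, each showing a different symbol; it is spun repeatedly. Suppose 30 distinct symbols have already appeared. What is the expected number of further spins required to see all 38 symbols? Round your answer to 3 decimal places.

103.279

From k distinct to k+1 distinct takes on average 38/(38-k) spins.
Sum over k = 30,...,37: E = 38/8 + 38/7 + 38/6 + ... + 38/2 + 38/1 = 103.2786.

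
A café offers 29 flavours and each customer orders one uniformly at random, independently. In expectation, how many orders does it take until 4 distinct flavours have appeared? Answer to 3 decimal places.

4.225

With k distinct flavours already seen, the next new one arrives after an expected 29/(29-k) orders.
Sum over k = 0,...,3: E = 29/29 + 29/28 + 29/27 + 29/26 = 4.2252.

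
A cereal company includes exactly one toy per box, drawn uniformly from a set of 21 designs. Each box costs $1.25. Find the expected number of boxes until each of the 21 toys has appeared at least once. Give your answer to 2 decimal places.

76.55

Split into phases: going from k distinct to k+1 distinct takes on average 21/(21-k) boxes.
E[T] = 21/21 + 21/20 + 21/19 + ... + 21/2 + 21/1 = 21·H_{21}.
H_{21} = 3.645, so E[T] = 76.553.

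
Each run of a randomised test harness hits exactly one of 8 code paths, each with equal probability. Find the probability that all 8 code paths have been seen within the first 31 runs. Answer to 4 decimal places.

0.8763

Let A_i be the event that code path i is missing after 31 runs. By inclusion–exclusion on the A_i,
P(all seen) = Σ_{j=0}^{8} (-1)^j C(8,j)((8-j)/8)^31
= 1.00000 - 0.12745 + 0.00375 - 0.00003 + 0.00000 - 0.00000 + 0.00000 - 0.00000 + 0.00000
= 0.87627.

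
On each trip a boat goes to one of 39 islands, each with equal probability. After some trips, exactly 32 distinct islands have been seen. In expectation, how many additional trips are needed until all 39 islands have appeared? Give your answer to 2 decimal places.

From k distinct to k+1 distinct takes on average 39/(39-k) trips.
Sum over k = 32,...,38: E = 39/7 + 39/6 + 39/5 + ... + 39/2 + 39/1 = 101.121.

101.12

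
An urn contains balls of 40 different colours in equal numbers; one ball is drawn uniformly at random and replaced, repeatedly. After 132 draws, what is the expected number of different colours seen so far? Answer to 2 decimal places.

For each colour, P(seen in 132 draws) = 1 - (39/40)^132 = 0.965.
By linearity of expectation, E[distinct seen] = 40·(1 - (39/40)^132) = 38.585.

38.59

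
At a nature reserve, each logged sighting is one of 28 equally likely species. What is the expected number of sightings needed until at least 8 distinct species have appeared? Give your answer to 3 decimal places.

With k distinct species already seen, the next new one arrives after an expected 28/(28-k) sightings.
Sum over k = 0,...,7: E = 28/28 + 28/27 + 28/26 + ... + 28/22 + 28/21 = 9.2241.

9.224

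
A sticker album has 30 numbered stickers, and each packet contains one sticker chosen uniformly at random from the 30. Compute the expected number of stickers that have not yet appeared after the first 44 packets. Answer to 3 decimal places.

For each sticker, P(unseen after 44) = (29/30)^44 = 0.2250.
By linearity of expectation, E[unseen] = 30·(29/30)^44 = 6.7499.

6.750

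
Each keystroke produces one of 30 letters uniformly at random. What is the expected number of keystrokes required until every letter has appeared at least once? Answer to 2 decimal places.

119.85

After k distinct letters have appeared, the next keystroke gives a new one with probability (30-k)/30, so the expected wait for the (k+1)-th is 30/(30-k).
E[T] = 30/30 + 30/29 + 30/28 + ... + 30/2 + 30/1 = 30·H_{30}.
H_{30} = 3.995, so E[T] = 119.850.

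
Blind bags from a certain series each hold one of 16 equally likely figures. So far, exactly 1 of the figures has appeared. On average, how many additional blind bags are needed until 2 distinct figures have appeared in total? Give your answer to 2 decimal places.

With k distinct figures already seen, the next new one takes an expected 16/(16-k) blind bags.
Only the k = 1 term is needed: E = 16/15 = 1.067.

1.07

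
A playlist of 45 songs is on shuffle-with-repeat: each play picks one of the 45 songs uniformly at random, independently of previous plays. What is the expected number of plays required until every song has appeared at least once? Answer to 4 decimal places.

The wait to go from k to k+1 distinct songs is geometric with mean 45/(45-k).
E[T] = 45/45 + 45/44 + 45/43 + ... + 45/2 + 45/1 = 45·H_{45}.
H_{45} = 4.39495, so E[T] = 197.77267.

197.7727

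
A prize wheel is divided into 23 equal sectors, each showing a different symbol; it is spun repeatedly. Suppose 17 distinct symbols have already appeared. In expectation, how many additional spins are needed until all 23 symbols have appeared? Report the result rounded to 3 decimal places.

56.350

The wait to go from k to k+1 distinct symbols is geometric with mean 23/(23-k).
Sum over k = 17,...,22: E = 23/6 + 23/5 + 23/4 + 23/3 + 23/2 + 23/1 = 56.3500.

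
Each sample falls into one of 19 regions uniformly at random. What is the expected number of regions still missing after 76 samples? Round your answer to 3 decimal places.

For each region, P(unseen after 76) = (18/19)^76 = 0.0164.
By linearity of expectation, E[unseen] = 19·(18/19)^76 = 0.3120.

0.312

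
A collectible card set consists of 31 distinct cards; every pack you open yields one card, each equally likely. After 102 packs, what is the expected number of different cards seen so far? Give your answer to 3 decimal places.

For each card, P(seen in 102 packs) = 1 - (30/31)^102 = 0.9647.
By linearity of expectation, E[distinct seen] = 31·(1 - (30/31)^102) = 29.9065.

29.906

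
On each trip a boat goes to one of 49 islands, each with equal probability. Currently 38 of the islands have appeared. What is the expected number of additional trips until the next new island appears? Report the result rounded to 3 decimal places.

Each trip yields a new island with probability (49-38)/49 = 11/49, so the wait is geometric with mean 49/11.
E = 49/11 = 4.4545.

4.455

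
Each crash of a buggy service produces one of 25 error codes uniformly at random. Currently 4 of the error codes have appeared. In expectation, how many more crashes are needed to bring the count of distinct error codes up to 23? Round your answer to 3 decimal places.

53.634

From k distinct to k+1 distinct takes on average 25/(25-k) crashes.
Sum over k = 4,...,22: E = 25/21 + 25/20 + 25/19 + ... + 25/4 + 25/3 = 53.6340.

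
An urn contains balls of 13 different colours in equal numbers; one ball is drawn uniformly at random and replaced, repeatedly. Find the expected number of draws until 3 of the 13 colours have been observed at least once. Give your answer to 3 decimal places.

With k distinct colours already seen, the next new one arrives after an expected 13/(13-k) draws.
Sum over k = 0,...,2: E = 13/13 + 13/12 + 13/11 = 3.2652.

3.265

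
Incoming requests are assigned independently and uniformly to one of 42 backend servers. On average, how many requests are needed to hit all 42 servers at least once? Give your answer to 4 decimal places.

After k distinct servers have appeared, the next request gives a new one with probability (42-k)/42, so the expected wait for the (k+1)-th is 42/(42-k).
E[T] = 42/42 + 42/41 + 42/40 + ... + 42/2 + 42/1 = 42·H_{42}.
H_{42} = 4.32674, so E[T] = 181.72320.

181.7232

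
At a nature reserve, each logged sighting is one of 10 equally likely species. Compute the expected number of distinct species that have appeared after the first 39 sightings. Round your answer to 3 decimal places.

For each species, P(seen in 39 sightings) = 1 - (9/10)^39 = 0.9836.
By linearity of expectation, E[distinct seen] = 10·(1 - (9/10)^39) = 9.8358.

9.836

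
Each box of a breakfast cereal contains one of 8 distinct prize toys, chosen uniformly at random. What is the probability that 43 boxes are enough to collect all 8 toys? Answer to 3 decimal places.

0.974

By inclusion–exclusion over which toys are missing,
P(all seen) = Σ_{j=0}^{8} (-1)^j C(8,j)((8-j)/8)^43
= 1.0000 - 0.0257 + 0.0001 - 0.0000 + 0.0000 - 0.0000 + 0.0000 - 0.0000 + 0.0000
= 0.9744.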